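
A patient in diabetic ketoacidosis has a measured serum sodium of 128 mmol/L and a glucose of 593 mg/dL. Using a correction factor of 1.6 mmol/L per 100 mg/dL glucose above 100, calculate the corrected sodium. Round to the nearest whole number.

136 mmol/L

Corrected Na = measured Na + 1.6 · (glucose − 100)/100
= 128 + 1.6 · (593 − 100)/100
= 128 + 7.9
= 135.9 mmol/L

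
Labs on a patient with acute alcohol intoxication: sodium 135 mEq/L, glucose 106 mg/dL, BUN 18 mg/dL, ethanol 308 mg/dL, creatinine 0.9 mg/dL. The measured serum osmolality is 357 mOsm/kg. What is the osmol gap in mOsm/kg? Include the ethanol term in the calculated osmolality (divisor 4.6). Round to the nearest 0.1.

Calculated osmolality = 2·Na + glucose/18 + BUN/2.8 + ethanol/4.6
= 2·135 + 106/18 + 18/2.8 + 308/4.6
= 270 + 5.89 + 6.43 + 66.96
= 349.28 mOsm/kg ≈ 349.3 mOsm/kg
Osmolar gap = measured − calculated = 357 − 349.3 = 7.7 mOsm/kg

7.7 mOsm/kg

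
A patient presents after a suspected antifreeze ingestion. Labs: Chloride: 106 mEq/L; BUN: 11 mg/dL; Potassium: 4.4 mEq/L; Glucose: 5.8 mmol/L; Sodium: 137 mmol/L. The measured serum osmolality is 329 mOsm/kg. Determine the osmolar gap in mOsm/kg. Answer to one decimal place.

45.3 mOsm/kg

Calculated osmolality = 2·Na + glucose + BUN/2.8
= 2·137 + 5.8 + 11/2.8
= 274 + 5.80 + 3.93
= 283.73 mOsm/kg ≈ 283.7 mOsm/kg
Osmolar gap = measured − calculated = 329 − 283.7 = 45.3 mOsm/kg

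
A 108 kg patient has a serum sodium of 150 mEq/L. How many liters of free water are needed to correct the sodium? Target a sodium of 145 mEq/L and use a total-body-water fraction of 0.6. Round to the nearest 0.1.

TBW = 0.6 · 108 = 64.8 L
Free water deficit = TBW · (Na/145 − 1)
= 64.8 · (150/145 − 1)
= 64.8 · 0.0345
= 2.24 L

2.2 L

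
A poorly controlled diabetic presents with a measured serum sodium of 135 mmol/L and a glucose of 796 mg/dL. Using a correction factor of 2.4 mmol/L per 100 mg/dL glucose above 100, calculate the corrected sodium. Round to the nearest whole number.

152 mmol/L

Corrected Na = measured Na + 2.4 · (glucose − 100)/100
= 135 + 2.4 · (796 − 100)/100
= 135 + 16.7
= 151.7 mmol/L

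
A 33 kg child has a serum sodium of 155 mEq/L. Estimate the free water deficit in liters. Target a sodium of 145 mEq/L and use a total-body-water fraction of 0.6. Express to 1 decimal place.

1.4 L

TBW = 0.6 · 33 = 19.8 L
Free water deficit = TBW · (Na/145 − 1)
= 19.8 · (155/145 − 1)
= 19.8 · 0.069
= 1.37 L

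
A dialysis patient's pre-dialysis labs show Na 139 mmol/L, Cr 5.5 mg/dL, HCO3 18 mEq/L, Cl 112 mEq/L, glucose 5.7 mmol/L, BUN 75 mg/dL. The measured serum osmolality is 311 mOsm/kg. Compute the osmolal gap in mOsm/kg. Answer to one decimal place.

Calculated osmolality = 2·Na + glucose + BUN/2.8
= 2·139 + 5.7 + 75/2.8
= 278 + 5.70 + 26.79
= 310.49 mOsm/kg ≈ 310.5 mOsm/kg
Osmolar gap = measured − calculated = 311 − 310.5 = 0.5 mOsm/kg

0.5 mOsm/kg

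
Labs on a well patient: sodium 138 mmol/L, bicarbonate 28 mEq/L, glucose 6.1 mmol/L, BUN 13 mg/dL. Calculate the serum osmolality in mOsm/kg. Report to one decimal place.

Calculated osmolality = 2·Na + glucose + BUN/2.8
= 2·138 + 6.1 + 13/2.8
= 276 + 6.10 + 4.64
= 286.74 mOsm/kg

286.7 mOsm/kg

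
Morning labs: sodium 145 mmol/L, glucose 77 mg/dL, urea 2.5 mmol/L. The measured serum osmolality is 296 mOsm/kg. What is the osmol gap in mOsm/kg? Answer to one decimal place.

Calculated osmolality = 2·Na + glucose/18 + urea
= 2·145 + 77/18 + 2.5
= 290 + 4.28 + 2.50
= 296.78 mOsm/kg ≈ 296.8 mOsm/kg
Osmolar gap = measured − calculated = 296 − 296.8 = -0.8 mOsm/kg

-0.8 mOsm/kg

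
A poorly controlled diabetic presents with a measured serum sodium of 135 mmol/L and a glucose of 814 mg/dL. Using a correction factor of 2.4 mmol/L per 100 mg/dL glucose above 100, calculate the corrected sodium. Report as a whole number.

152 mmol/L

Corrected Na = measured Na + 2.4 · (glucose − 100)/100
= 135 + 2.4 · (814 − 100)/100
= 135 + 17.1
= 152.1 mmol/L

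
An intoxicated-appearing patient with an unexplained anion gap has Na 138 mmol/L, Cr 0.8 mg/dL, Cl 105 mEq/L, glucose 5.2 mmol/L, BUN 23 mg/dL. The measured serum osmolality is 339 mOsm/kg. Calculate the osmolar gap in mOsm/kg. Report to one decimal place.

Calculated osmolality = 2·Na + glucose + BUN/2.8
= 2·138 + 5.2 + 23/2.8
= 276 + 5.20 + 8.21
= 289.41 mOsm/kg ≈ 289.4 mOsm/kg
Osmolar gap = measured − calculated = 339 − 289.4 = 49.6 mOsm/kg

49.6 mOsm/kg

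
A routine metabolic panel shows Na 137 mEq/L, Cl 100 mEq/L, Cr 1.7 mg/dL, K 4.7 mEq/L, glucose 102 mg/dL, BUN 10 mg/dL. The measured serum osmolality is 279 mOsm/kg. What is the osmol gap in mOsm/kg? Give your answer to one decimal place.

Calculated osmolality = 2·Na + glucose/18 + BUN/2.8
= 2·137 + 102/18 + 10/2.8
= 274 + 5.67 + 3.57
= 283.24 mOsm/kg ≈ 283.2 mOsm/kg
Osmolar gap = measured − calculated = 279 − 283.2 = -4.2 mOsm/kg

-4.2 mOsm/kg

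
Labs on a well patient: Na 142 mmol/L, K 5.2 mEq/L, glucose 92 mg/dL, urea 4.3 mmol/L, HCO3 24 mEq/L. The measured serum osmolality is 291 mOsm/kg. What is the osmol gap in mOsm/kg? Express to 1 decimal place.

Calculated osmolality = 2·Na + glucose/18 + urea
= 2·142 + 92/18 + 4.3
= 284 + 5.11 + 4.30
= 293.41 mOsm/kg ≈ 293.4 mOsm/kg
Osmolar gap = measured − calculated = 291 − 293.4 = -2.4 mOsm/kg

-2.4 mOsm/kg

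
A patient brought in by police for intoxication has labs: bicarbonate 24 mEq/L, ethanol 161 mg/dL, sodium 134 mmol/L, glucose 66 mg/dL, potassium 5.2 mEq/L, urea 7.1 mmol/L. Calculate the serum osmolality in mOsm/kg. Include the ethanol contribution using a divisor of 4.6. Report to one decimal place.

Calculated osmolality = 2·Na + glucose/18 + urea + ethanol/4.6
= 2·134 + 66/18 + 7.1 + 161/4.6
= 268 + 3.67 + 7.10 + 35
= 313.77 mOsm/kg

313.8 mOsm/kg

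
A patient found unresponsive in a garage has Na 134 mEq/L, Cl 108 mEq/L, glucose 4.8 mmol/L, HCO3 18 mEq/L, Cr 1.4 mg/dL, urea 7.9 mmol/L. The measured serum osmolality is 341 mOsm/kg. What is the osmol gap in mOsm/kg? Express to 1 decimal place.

Calculated osmolality = 2·Na + glucose + urea
= 2·134 + 4.8 + 7.9
= 268 + 4.80 + 7.90
= 280.7 mOsm/kg ≈ 280.7 mOsm/kg
Osmolar gap = measured − calculated = 341 − 280.7 = 60.3 mOsm/kg

60.3 mOsm/kg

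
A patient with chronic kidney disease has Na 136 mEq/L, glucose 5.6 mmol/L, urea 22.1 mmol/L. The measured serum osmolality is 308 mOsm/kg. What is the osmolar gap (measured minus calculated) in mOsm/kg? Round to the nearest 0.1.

8.3 mOsm/kg

Calculated osmolality = 2·Na + glucose + urea
= 2·136 + 5.6 + 22.1
= 272 + 5.60 + 22.10
= 299.7 mOsm/kg ≈ 299.7 mOsm/kg
Osmolar gap = measured − calculated = 308 − 299.7 = 8.3 mOsm/kg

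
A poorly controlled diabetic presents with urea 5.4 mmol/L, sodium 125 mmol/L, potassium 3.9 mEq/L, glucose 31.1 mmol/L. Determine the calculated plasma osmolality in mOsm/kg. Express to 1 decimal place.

Calculated osmolality = 2·Na + glucose + urea
= 2·125 + 31.1 + 5.4
= 250 + 31.10 + 5.40
= 286.5 mOsm/kg

286.5 mOsm/kg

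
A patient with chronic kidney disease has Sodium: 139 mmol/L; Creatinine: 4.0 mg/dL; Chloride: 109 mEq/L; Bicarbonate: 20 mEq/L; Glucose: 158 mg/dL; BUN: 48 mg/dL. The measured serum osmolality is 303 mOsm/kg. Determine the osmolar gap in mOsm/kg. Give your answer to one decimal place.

Calculated osmolality = 2·Na + glucose/18 + BUN/2.8
= 2·139 + 158/18 + 48/2.8
= 278 + 8.78 + 17.14
= 303.92 mOsm/kg ≈ 303.9 mOsm/kg
Osmolar gap = measured − calculated = 303 − 303.9 = -0.9 mOsm/kg

-0.9 mOsm/kg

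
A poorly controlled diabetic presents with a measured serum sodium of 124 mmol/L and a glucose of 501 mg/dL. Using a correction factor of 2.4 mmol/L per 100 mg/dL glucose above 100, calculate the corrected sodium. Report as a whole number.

134 mmol/L

Corrected Na = measured Na + 2.4 · (glucose − 100)/100
= 124 + 2.4 · (501 − 100)/100
= 124 + 9.6
= 133.6 mmol/L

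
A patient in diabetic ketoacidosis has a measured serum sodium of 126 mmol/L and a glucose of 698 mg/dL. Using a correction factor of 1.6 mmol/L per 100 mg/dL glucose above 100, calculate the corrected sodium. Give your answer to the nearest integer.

Corrected Na = measured Na + 1.6 · (glucose − 100)/100
= 126 + 1.6 · (698 − 100)/100
= 126 + 9.6
= 135.6 mmol/L

136 mmol/L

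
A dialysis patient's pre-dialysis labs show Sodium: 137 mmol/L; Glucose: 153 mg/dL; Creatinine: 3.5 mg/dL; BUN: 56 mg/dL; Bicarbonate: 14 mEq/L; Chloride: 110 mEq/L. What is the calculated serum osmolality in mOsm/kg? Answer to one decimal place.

Calculated osmolality = 2·Na + glucose/18 + BUN/2.8
= 2·137 + 153/18 + 56/2.8
= 274 + 8.50 + 20
= 302.5 mOsm/kg

302.5 mOsm/kg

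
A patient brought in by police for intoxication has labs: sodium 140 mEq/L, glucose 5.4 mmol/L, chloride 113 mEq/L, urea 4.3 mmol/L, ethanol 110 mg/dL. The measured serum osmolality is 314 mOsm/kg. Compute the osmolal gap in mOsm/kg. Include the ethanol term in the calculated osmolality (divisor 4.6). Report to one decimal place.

Calculated osmolality = 2·Na + glucose + urea + ethanol/4.6
= 2·140 + 5.4 + 4.3 + 110/4.6
= 280 + 5.40 + 4.30 + 23.91
= 313.61 mOsm/kg ≈ 313.6 mOsm/kg
Osmolar gap = measured − calculated = 314 − 313.6 = 0.4 mOsm/kg

0.4 mOsm/kg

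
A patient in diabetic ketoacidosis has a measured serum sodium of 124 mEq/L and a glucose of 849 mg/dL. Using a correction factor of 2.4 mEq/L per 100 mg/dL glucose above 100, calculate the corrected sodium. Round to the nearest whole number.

142 mEq/L

Corrected Na = measured Na + 2.4 · (glucose − 100)/100
= 124 + 2.4 · (849 − 100)/100
= 124 + 18
= 142 mEq/L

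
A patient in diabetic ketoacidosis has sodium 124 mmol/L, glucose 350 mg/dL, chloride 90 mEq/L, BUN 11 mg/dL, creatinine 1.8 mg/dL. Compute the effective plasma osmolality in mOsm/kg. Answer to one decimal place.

Effective osmolality excludes urea (freely permeant across cell membranes):
2·Na + glucose/18
= 2·124 + 350/18
= 248 + 19.44
= 267.44 mOsm/kg

267.4 mOsm/kg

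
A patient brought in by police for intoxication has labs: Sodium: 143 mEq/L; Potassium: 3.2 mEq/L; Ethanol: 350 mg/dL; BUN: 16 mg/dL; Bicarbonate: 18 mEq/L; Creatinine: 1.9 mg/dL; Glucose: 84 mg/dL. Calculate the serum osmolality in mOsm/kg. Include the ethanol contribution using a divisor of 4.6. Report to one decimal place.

372.5 mOsm/kg

Calculated osmolality = 2·Na + glucose/18 + BUN/2.8 + ethanol/4.6
= 2·143 + 84/18 + 16/2.8 + 350/4.6
= 286 + 4.67 + 5.71 + 76.09
= 372.47 mOsm/kg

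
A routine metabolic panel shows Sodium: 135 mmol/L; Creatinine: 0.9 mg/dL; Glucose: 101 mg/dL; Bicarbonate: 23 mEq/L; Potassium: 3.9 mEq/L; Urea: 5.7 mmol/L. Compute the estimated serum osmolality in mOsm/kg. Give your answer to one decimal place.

Calculated osmolality = 2·Na + glucose/18 + urea
= 2·135 + 101/18 + 5.7
= 270 + 5.61 + 5.70
= 281.31 mOsm/kg

281.3 mOsm/kg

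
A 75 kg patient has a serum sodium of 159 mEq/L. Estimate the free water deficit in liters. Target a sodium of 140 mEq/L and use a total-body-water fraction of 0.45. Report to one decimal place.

TBW = 0.45 · 75 = 33.75 L
Free water deficit = TBW · (Na/140 − 1)
= 33.75 · (159/140 − 1)
= 33.75 · 0.1357
= 4.58 L

4.6 L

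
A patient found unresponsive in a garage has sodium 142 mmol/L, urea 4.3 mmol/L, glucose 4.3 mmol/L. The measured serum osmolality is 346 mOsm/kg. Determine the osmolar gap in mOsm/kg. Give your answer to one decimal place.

53.4 mOsm/kg

Calculated osmolality = 2·Na + glucose + urea
= 2·142 + 4.3 + 4.3
= 284 + 4.30 + 4.30
= 292.6 mOsm/kg ≈ 292.6 mOsm/kg
Osmolar gap = measured − calculated = 346 − 292.6 = 53.4 mOsm/kg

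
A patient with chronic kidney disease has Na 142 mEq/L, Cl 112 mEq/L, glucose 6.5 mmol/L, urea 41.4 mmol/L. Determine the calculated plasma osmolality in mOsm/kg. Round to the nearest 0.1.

Calculated osmolality = 2·Na + glucose + urea
= 2·142 + 6.5 + 41.4
= 284 + 6.50 + 41.40
= 331.9 mOsm/kg

331.9 mOsm/kg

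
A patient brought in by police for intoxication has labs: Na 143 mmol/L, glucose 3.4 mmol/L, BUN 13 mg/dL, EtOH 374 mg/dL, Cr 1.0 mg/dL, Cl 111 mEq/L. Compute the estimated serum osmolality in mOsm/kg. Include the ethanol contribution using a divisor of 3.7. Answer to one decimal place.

Calculated osmolality = 2·Na + glucose + BUN/2.8 + ethanol/3.7
= 2·143 + 3.4 + 13/2.8 + 374/3.7
= 286 + 3.40 + 4.64 + 101.08
= 395.12 mOsm/kg

395.1 mOsm/kg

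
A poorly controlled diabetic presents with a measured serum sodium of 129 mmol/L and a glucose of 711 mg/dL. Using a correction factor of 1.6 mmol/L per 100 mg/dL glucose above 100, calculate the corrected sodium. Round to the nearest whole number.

Corrected Na = measured Na + 1.6 · (glucose − 100)/100
= 129 + 1.6 · (711 − 100)/100
= 129 + 9.8
= 138.8 mmol/L

139 mmol/L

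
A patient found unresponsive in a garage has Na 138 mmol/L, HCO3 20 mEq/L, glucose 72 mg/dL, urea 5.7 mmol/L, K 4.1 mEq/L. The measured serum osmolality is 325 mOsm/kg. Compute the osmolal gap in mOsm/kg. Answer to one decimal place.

39.3 mOsm/kg

Calculated osmolality = 2·Na + glucose/18 + urea
= 2·138 + 72/18 + 5.7
= 276 + 4 + 5.70
= 285.7 mOsm/kg ≈ 285.7 mOsm/kg
Osmolar gap = measured − calculated = 325 − 285.7 = 39.3 mOsm/kg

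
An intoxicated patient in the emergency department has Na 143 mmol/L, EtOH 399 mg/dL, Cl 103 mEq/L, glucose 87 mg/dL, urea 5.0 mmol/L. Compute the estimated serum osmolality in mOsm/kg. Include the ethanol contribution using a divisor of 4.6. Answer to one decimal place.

Calculated osmolality = 2·Na + glucose/18 + urea + ethanol/4.6
= 2·143 + 87/18 + 5 + 399/4.6
= 286 + 4.83 + 5 + 86.74
= 382.57 mOsm/kg

382.6 mOsm/kg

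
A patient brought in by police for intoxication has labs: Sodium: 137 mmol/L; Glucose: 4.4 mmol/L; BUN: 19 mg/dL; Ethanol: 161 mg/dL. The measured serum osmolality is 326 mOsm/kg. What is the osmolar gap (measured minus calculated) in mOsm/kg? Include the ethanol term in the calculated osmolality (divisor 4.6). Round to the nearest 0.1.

Calculated osmolality = 2·Na + glucose + BUN/2.8 + ethanol/4.6
= 2·137 + 4.4 + 19/2.8 + 161/4.6
= 274 + 4.40 + 6.79 + 35
= 320.19 mOsm/kg ≈ 320.2 mOsm/kg
Osmolar gap = measured − calculated = 326 − 320.2 = 5.8 mOsm/kg

5.8 mOsm/kg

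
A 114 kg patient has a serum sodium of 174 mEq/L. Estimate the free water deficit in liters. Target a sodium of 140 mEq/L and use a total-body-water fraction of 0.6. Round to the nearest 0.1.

16.6 L

TBW = 0.6 · 114 = 68.4 L
Free water deficit = TBW · (Na/140 − 1)
= 68.4 · (174/140 − 1)
= 68.4 · 0.2429
= 16.61 L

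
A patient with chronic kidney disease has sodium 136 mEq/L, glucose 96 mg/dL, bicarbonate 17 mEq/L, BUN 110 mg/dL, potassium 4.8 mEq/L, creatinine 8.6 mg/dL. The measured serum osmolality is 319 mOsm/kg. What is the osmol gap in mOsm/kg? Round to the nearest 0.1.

2.4 mOsm/kg

Calculated osmolality = 2·Na + glucose/18 + BUN/2.8
= 2·136 + 96/18 + 110/2.8
= 272 + 5.33 + 39.29
= 316.62 mOsm/kg ≈ 316.6 mOsm/kg
Osmolar gap = measured − calculated = 319 − 316.6 = 2.4 mOsm/kg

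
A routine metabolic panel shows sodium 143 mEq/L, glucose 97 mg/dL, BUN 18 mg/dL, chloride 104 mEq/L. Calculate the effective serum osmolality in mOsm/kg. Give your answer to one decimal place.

291.4 mOsm/kg

Effective osmolality excludes urea (freely permeant across cell membranes):
2·Na + glucose/18
= 2·143 + 97/18
= 286 + 5.39
= 291.39 mOsm/kg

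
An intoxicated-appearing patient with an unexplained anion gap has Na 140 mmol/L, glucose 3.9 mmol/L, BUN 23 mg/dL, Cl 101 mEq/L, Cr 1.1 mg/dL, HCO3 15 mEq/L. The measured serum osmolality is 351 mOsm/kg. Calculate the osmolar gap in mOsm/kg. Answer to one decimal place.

Calculated osmolality = 2·Na + glucose + BUN/2.8
= 2·140 + 3.9 + 23/2.8
= 280 + 3.90 + 8.21
= 292.11 mOsm/kg ≈ 292.1 mOsm/kg
Osmolar gap = measured − calculated = 351 − 292.1 = 58.9 mOsm/kg

58.9 mOsm/kg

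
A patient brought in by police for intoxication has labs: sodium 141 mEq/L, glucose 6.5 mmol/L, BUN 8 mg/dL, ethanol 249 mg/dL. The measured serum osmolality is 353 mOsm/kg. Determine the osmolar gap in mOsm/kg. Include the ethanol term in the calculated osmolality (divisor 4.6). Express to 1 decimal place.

7.5 mOsm/kg

Calculated osmolality = 2·Na + glucose + BUN/2.8 + ethanol/4.6
= 2·141 + 6.5 + 8/2.8 + 249/4.6
= 282 + 6.50 + 2.86 + 54.13
= 345.49 mOsm/kg ≈ 345.5 mOsm/kg
Osmolar gap = measured − calculated = 353 − 345.5 = 7.5 mOsm/kg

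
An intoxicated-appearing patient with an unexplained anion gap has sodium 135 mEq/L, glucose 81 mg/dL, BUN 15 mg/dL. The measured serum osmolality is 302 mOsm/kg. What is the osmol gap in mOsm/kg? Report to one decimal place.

22.1 mOsm/kg

Calculated osmolality = 2·Na + glucose/18 + BUN/2.8
= 2·135 + 81/18 + 15/2.8
= 270 + 4.50 + 5.36
= 279.86 mOsm/kg ≈ 279.9 mOsm/kg
Osmolar gap = measured − calculated = 302 − 279.9 = 22.1 mOsm/kg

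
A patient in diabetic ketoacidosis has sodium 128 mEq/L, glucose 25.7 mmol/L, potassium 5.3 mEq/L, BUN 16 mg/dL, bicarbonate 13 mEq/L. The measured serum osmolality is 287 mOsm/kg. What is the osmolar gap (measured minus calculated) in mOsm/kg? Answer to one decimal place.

-0.4 mOsm/kg

Calculated osmolality = 2·Na + glucose + BUN/2.8
= 2·128 + 25.7 + 16/2.8
= 256 + 25.70 + 5.71
= 287.41 mOsm/kg ≈ 287.4 mOsm/kg
Osmolar gap = measured − calculated = 287 − 287.4 = -0.4 mOsm/kg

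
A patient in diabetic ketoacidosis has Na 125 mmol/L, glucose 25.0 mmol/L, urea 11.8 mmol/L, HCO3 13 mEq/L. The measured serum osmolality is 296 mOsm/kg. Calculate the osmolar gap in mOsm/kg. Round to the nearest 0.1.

9.2 mOsm/kg

Calculated osmolality = 2·Na + glucose + urea
= 2·125 + 25 + 11.8
= 250 + 25 + 11.80
= 286.8 mOsm/kg ≈ 286.8 mOsm/kg
Osmolar gap = measured − calculated = 296 − 286.8 = 9.2 mOsm/kg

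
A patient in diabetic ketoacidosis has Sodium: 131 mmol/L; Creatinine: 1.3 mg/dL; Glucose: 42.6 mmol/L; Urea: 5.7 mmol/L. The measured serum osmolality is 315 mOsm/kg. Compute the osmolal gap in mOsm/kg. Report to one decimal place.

4.7 mOsm/kg

Calculated osmolality = 2·Na + glucose + urea
= 2·131 + 42.6 + 5.7
= 262 + 42.60 + 5.70
= 310.3 mOsm/kg ≈ 310.3 mOsm/kg
Osmolar gap = measured − calculated = 315 − 310.3 = 4.7 mOsm/kg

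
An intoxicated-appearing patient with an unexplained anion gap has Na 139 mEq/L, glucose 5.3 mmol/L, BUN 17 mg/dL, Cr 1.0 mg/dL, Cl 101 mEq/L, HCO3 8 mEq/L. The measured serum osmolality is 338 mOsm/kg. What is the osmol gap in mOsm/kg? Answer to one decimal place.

48.6 mOsm/kg

Calculated osmolality = 2·Na + glucose + BUN/2.8
= 2·139 + 5.3 + 17/2.8
= 278 + 5.30 + 6.07
= 289.37 mOsm/kg ≈ 289.4 mOsm/kg
Osmolar gap = measured − calculated = 338 − 289.4 = 48.6 mOsm/kg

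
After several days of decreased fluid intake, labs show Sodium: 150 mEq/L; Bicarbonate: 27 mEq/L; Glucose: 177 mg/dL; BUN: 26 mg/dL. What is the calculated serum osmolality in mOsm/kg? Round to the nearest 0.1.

319.1 mOsm/kg

Calculated osmolality = 2·Na + glucose/18 + BUN/2.8
= 2·150 + 177/18 + 26/2.8
= 300 + 9.83 + 9.29
= 319.12 mOsm/kg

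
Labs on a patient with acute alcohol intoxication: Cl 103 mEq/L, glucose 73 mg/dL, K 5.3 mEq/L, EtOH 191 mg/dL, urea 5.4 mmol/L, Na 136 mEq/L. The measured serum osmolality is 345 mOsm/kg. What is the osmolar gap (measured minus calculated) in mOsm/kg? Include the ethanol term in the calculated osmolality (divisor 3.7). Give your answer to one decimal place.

Calculated osmolality = 2·Na + glucose/18 + urea + ethanol/3.7
= 2·136 + 73/18 + 5.4 + 191/3.7
= 272 + 4.06 + 5.40 + 51.62
= 333.08 mOsm/kg ≈ 333.1 mOsm/kg
Osmolar gap = measured − calculated = 345 − 333.1 = 11.9 mOsm/kg

11.9 mOsm/kg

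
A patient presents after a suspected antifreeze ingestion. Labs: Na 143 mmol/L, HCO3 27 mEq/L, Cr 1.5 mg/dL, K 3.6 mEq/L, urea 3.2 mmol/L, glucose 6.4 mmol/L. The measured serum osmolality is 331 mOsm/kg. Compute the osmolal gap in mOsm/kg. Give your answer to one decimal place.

35.4 mOsm/kg

Calculated osmolality = 2·Na + glucose + urea
= 2·143 + 6.4 + 3.2
= 286 + 6.40 + 3.20
= 295.6 mOsm/kg ≈ 295.6 mOsm/kg
Osmolar gap = measured − calculated = 331 − 295.6 = 35.4 mOsm/kg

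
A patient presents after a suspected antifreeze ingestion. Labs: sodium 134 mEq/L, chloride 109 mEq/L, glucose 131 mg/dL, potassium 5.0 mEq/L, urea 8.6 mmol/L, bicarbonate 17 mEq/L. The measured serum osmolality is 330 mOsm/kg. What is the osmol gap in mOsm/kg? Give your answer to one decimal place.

Calculated osmolality = 2·Na + glucose/18 + urea
= 2·134 + 131/18 + 8.6
= 268 + 7.28 + 8.60
= 283.88 mOsm/kg ≈ 283.9 mOsm/kg
Osmolar gap = measured − calculated = 330 − 283.9 = 46.1 mOsm/kg

46.1 mOsm/kg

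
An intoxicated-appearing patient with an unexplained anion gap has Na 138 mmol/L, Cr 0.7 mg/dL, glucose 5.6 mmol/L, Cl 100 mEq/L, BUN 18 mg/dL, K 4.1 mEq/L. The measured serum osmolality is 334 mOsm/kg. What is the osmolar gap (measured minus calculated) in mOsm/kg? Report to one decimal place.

Calculated osmolality = 2·Na + glucose + BUN/2.8
= 2·138 + 5.6 + 18/2.8
= 276 + 5.60 + 6.43
= 288.03 mOsm/kg ≈ 288.0 mOsm/kg
Osmolar gap = measured − calculated = 334 − 288.0 = 46.0 mOsm/kg

46.0 mOsm/kg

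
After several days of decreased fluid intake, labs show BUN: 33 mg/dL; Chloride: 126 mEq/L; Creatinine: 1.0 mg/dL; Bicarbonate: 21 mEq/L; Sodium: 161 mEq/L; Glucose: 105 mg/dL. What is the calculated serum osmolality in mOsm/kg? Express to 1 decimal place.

339.6 mOsm/kg

Calculated osmolality = 2·Na + glucose/18 + BUN/2.8
= 2·161 + 105/18 + 33/2.8
= 322 + 5.83 + 11.79
= 339.62 mOsm/kg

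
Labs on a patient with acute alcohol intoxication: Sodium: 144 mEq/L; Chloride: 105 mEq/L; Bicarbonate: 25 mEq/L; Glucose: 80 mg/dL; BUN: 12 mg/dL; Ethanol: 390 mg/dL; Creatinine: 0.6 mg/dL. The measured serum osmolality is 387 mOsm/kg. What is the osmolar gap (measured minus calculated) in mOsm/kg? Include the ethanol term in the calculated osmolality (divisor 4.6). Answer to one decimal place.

Calculated osmolality = 2·Na + glucose/18 + BUN/2.8 + ethanol/4.6
= 2·144 + 80/18 + 12/2.8 + 390/4.6
= 288 + 4.44 + 4.29 + 84.78
= 381.51 mOsm/kg ≈ 381.5 mOsm/kg
Osmolar gap = measured − calculated = 387 − 381.5 = 5.5 mOsm/kg

5.5 mOsm/kg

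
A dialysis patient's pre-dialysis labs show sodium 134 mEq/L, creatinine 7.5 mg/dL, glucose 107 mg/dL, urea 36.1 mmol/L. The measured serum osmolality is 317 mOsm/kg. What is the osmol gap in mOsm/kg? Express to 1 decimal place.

7.0 mOsm/kg

Calculated osmolality = 2·Na + glucose/18 + urea
= 2·134 + 107/18 + 36.1
= 268 + 5.94 + 36.10
= 310.04 mOsm/kg ≈ 310.0 mOsm/kg
Osmolar gap = measured − calculated = 317 − 310.0 = 7.0 mOsm/kg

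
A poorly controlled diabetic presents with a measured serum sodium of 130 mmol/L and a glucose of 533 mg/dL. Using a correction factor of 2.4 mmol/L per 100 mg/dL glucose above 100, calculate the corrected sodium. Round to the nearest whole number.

140 mmol/L

Corrected Na = measured Na + 2.4 · (glucose − 100)/100
= 130 + 2.4 · (533 − 100)/100
= 130 + 10.4
= 140.4 mmol/L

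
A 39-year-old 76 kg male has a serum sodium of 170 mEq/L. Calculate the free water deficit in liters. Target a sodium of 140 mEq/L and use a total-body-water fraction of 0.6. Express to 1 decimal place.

TBW = 0.6 · 76 = 45.6 L
Free water deficit = TBW · (Na/140 − 1)
= 45.6 · (170/140 − 1)
= 45.6 · 0.2143
= 9.77 L

9.8 L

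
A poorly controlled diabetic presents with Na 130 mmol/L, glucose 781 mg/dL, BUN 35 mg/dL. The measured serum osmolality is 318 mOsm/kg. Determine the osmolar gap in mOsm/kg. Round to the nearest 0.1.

2.1 mOsm/kg

Calculated osmolality = 2·Na + glucose/18 + BUN/2.8
= 2·130 + 781/18 + 35/2.8
= 260 + 43.39 + 12.50
= 315.89 mOsm/kg ≈ 315.9 mOsm/kg
Osmolar gap = measured − calculated = 318 − 315.9 = 2.1 mOsm/kg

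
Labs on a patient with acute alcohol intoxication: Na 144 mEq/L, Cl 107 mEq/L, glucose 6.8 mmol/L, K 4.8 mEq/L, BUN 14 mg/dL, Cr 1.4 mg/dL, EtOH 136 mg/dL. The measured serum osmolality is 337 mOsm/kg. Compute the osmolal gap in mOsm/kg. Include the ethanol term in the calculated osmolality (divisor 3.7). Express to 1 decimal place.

Calculated osmolality = 2·Na + glucose + BUN/2.8 + ethanol/3.7
= 2·144 + 6.8 + 14/2.8 + 136/3.7
= 288 + 6.80 + 5 + 36.76
= 336.56 mOsm/kg ≈ 336.6 mOsm/kg
Osmolar gap = measured − calculated = 337 − 336.6 = 0.4 mOsm/kg

0.4 mOsm/kg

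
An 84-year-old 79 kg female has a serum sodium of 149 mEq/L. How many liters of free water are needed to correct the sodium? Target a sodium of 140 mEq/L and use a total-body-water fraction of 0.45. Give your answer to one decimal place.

2.3 L

TBW = 0.45 · 79 = 35.55 L
Free water deficit = TBW · (Na/140 − 1)
= 35.55 · (149/140 − 1)
= 35.55 · 0.0643
= 2.29 L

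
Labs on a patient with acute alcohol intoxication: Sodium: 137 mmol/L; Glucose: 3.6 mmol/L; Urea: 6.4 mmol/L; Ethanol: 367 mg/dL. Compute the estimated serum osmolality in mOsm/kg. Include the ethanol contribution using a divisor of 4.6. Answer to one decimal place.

Calculated osmolality = 2·Na + glucose + urea + ethanol/4.6
= 2·137 + 3.6 + 6.4 + 367/4.6
= 274 + 3.60 + 6.40 + 79.78
= 363.78 mOsm/kg

363.8 mOsm/kg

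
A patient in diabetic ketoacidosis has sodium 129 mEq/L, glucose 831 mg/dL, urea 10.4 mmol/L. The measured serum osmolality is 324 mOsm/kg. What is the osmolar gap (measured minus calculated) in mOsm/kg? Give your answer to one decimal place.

Calculated osmolality = 2·Na + glucose/18 + urea
= 2·129 + 831/18 + 10.4
= 258 + 46.17 + 10.40
= 314.57 mOsm/kg ≈ 314.6 mOsm/kg
Osmolar gap = measured − calculated = 324 − 314.6 = 9.4 mOsm/kg

9.4 mOsm/kg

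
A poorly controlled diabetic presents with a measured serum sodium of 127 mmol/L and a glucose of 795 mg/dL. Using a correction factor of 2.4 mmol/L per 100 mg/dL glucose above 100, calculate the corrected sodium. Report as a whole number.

Corrected Na = measured Na + 2.4 · (glucose − 100)/100
= 127 + 2.4 · (795 − 100)/100
= 127 + 16.7
= 143.7 mmol/L

144 mmol/L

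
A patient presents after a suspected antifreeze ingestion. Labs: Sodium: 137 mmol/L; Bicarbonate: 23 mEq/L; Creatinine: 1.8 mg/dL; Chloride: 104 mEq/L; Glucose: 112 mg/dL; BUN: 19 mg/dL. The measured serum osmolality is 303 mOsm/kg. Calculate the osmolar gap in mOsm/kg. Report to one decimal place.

Calculated osmolality = 2·Na + glucose/18 + BUN/2.8
= 2·137 + 112/18 + 19/2.8
= 274 + 6.22 + 6.79
= 287.01 mOsm/kg ≈ 287.0 mOsm/kg
Osmolar gap = measured − calculated = 303 − 287.0 = 16.0 mOsm/kg

16.0 mOsm/kg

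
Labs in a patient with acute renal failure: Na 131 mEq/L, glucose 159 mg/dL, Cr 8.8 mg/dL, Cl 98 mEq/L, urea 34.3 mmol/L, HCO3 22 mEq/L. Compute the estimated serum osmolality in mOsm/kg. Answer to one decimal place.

305.1 mOsm/kg

Calculated osmolality = 2·Na + glucose/18 + urea
= 2·131 + 159/18 + 34.3
= 262 + 8.83 + 34.30
= 305.13 mOsm/kg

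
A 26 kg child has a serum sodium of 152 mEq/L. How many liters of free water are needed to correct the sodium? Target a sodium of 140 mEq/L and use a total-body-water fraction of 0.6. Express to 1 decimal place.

TBW = 0.6 · 26 = 15.6 L
Free water deficit = TBW · (Na/140 − 1)
= 15.6 · (152/140 − 1)
= 15.6 · 0.0857
= 1.34 L

1.3 L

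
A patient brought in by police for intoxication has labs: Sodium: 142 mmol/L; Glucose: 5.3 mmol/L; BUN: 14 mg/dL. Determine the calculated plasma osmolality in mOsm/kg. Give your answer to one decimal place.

294.3 mOsm/kg

Calculated osmolality = 2·Na + glucose + BUN/2.8
= 2·142 + 5.3 + 14/2.8
= 284 + 5.30 + 5
= 294.3 mOsm/kg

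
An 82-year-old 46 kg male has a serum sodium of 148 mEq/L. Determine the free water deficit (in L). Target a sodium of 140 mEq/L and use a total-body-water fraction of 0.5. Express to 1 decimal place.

TBW = 0.5 · 46 = 23 L
Free water deficit = TBW · (Na/140 − 1)
= 23 · (148/140 − 1)
= 23 · 0.0571
= 1.31 L

1.3 L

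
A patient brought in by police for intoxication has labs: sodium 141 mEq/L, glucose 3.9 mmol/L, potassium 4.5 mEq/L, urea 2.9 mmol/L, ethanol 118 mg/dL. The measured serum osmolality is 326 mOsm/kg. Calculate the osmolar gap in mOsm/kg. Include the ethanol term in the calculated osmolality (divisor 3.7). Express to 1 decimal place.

Calculated osmolality = 2·Na + glucose + urea + ethanol/3.7
= 2·141 + 3.9 + 2.9 + 118/3.7
= 282 + 3.90 + 2.90 + 31.89
= 320.69 mOsm/kg ≈ 320.7 mOsm/kg
Osmolar gap = measured − calculated = 326 − 320.7 = 5.3 mOsm/kg

5.3 mOsm/kg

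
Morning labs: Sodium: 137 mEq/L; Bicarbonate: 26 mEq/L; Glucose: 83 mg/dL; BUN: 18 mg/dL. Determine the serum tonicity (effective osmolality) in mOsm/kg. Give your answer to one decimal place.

Effective osmolality excludes urea (freely permeant across cell membranes):
2·Na + glucose/18
= 2·137 + 83/18
= 274 + 4.61
= 278.61 mOsm/kg

278.6 mOsm/kg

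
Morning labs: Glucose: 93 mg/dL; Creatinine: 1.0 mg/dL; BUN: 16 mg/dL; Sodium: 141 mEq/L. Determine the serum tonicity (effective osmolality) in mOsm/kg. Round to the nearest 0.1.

287.2 mOsm/kg

Effective osmolality excludes urea (freely permeant across cell membranes):
2·Na + glucose/18
= 2·141 + 93/18
= 282 + 5.17
= 287.17 mOsm/kg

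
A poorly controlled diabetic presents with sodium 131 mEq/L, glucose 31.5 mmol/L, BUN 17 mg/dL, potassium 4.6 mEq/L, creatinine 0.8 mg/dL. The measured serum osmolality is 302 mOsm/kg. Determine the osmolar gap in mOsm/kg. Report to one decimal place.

2.4 mOsm/kg

Calculated osmolality = 2·Na + glucose + BUN/2.8
= 2·131 + 31.5 + 17/2.8
= 262 + 31.50 + 6.07
= 299.57 mOsm/kg ≈ 299.6 mOsm/kg
Osmolar gap = measured − calculated = 302 − 299.6 = 2.4 mOsm/kg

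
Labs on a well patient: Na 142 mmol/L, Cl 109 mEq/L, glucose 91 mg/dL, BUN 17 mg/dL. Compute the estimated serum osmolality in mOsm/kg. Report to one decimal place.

295.1 mOsm/kg

Calculated osmolality = 2·Na + glucose/18 + BUN/2.8
= 2·142 + 91/18 + 17/2.8
= 284 + 5.06 + 6.07
= 295.13 mOsm/kg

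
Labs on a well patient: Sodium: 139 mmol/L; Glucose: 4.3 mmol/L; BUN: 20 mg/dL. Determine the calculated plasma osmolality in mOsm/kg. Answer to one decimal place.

289.4 mOsm/kg

Calculated osmolality = 2·Na + glucose + BUN/2.8
= 2·139 + 4.3 + 20/2.8
= 278 + 4.30 + 7.14
= 289.44 mOsm/kg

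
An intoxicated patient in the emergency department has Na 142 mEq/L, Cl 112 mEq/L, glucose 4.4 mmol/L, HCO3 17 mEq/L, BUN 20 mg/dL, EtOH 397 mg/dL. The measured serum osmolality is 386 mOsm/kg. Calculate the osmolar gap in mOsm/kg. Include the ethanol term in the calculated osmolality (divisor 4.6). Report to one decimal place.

Calculated osmolality = 2·Na + glucose + BUN/2.8 + ethanol/4.6
= 2·142 + 4.4 + 20/2.8 + 397/4.6
= 284 + 4.40 + 7.14 + 86.30
= 381.84 mOsm/kg ≈ 381.8 mOsm/kg
Osmolar gap = measured − calculated = 386 − 381.8 = 4.2 mOsm/kg

4.2 mOsm/kg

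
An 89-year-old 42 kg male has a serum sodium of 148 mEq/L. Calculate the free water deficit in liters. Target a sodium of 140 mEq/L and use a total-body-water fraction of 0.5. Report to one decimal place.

TBW = 0.5 · 42 = 21 L
Free water deficit = TBW · (Na/140 − 1)
= 21 · (148/140 − 1)
= 21 · 0.0571
= 1.2 L

1.2 L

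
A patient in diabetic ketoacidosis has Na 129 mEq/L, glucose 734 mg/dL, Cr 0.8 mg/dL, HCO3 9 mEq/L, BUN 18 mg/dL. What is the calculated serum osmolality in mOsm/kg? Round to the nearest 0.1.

Calculated osmolality = 2·Na + glucose/18 + BUN/2.8
= 2·129 + 734/18 + 18/2.8
= 258 + 40.78 + 6.43
= 305.21 mOsm/kg

305.2 mOsm/kg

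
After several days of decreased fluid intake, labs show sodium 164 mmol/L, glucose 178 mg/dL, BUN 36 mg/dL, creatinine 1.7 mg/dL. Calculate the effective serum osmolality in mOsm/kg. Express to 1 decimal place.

Effective osmolality excludes urea (freely permeant across cell membranes):
2·Na + glucose/18
= 2·164 + 178/18
= 328 + 9.89
= 337.89 mOsm/kg

337.9 mOsm/kg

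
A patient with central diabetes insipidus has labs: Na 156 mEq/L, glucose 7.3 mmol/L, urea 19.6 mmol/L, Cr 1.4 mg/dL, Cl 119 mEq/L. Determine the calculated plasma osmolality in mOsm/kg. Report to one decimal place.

338.9 mOsm/kg

Calculated osmolality = 2·Na + glucose + urea
= 2·156 + 7.3 + 19.6
= 312 + 7.30 + 19.60
= 338.9 mOsm/kg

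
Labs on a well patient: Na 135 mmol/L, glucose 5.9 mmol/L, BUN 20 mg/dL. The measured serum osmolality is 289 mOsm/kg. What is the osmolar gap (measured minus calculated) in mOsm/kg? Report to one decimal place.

6.0 mOsm/kg

Calculated osmolality = 2·Na + glucose + BUN/2.8
= 2·135 + 5.9 + 20/2.8
= 270 + 5.90 + 7.14
= 283.04 mOsm/kg ≈ 283.0 mOsm/kg
Osmolar gap = measured − calculated = 289 − 283.0 = 6.0 mOsm/kg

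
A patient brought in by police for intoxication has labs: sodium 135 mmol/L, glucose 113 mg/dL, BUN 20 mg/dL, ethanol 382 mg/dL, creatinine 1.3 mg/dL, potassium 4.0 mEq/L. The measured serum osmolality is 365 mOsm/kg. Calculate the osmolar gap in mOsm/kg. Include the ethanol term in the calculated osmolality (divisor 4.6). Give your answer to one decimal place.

-1.5 mOsm/kg

Calculated osmolality = 2·Na + glucose/18 + BUN/2.8 + ethanol/4.6
= 2·135 + 113/18 + 20/2.8 + 382/4.6
= 270 + 6.28 + 7.14 + 83.04
= 366.46 mOsm/kg ≈ 366.5 mOsm/kg
Osmolar gap = measured − calculated = 365 − 366.5 = -1.5 mOsm/kg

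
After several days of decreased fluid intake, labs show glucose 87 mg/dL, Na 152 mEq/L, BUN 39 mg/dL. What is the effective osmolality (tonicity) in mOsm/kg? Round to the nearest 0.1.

308.8 mOsm/kg

Effective osmolality excludes urea (freely permeant across cell membranes):
2·Na + glucose/18
= 2·152 + 87/18
= 304 + 4.83
= 308.83 mOsm/kg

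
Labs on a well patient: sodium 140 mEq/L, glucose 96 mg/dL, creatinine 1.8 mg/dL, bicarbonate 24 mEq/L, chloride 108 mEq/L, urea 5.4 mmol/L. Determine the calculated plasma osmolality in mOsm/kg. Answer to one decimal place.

290.7 mOsm/kg

Calculated osmolality = 2·Na + glucose/18 + urea
= 2·140 + 96/18 + 5.4
= 280 + 5.33 + 5.40
= 290.73 mOsm/kg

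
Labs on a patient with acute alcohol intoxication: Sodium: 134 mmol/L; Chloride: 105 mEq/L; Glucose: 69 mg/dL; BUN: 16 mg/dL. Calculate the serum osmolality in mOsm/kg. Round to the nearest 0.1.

277.5 mOsm/kg

Calculated osmolality = 2·Na + glucose/18 + BUN/2.8
= 2·134 + 69/18 + 16/2.8
= 268 + 3.83 + 5.71
= 277.54 mOsm/kg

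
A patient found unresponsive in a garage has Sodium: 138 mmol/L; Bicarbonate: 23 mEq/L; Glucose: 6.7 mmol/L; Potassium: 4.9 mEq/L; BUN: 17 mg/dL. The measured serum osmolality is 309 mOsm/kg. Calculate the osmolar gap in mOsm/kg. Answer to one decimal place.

Calculated osmolality = 2·Na + glucose + BUN/2.8
= 2·138 + 6.7 + 17/2.8
= 276 + 6.70 + 6.07
= 288.77 mOsm/kg ≈ 288.8 mOsm/kg
Osmolar gap = measured − calculated = 309 − 288.8 = 20.2 mOsm/kg

20.2 mOsm/kg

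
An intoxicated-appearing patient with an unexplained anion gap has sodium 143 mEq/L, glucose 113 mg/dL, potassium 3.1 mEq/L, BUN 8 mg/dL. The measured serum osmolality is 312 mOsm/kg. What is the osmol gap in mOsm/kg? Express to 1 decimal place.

16.9 mOsm/kg

Calculated osmolality = 2·Na + glucose/18 + BUN/2.8
= 2·143 + 113/18 + 8/2.8
= 286 + 6.28 + 2.86
= 295.14 mOsm/kg ≈ 295.1 mOsm/kg
Osmolar gap = measured − calculated = 312 − 295.1 = 16.9 mOsm/kg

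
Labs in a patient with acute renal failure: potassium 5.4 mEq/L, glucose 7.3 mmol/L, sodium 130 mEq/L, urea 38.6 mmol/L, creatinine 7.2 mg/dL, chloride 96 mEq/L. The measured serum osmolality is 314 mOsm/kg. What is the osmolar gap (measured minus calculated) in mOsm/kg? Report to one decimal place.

Calculated osmolality = 2·Na + glucose + urea
= 2·130 + 7.3 + 38.6
= 260 + 7.30 + 38.60
= 305.9 mOsm/kg ≈ 305.9 mOsm/kg
Osmolar gap = measured − calculated = 314 − 305.9 = 8.1 mOsm/kg

8.1 mOsm/kg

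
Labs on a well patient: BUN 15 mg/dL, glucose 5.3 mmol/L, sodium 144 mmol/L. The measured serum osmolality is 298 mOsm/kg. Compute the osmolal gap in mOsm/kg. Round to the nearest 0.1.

-0.7 mOsm/kg

Calculated osmolality = 2·Na + glucose + BUN/2.8
= 2·144 + 5.3 + 15/2.8
= 288 + 5.30 + 5.36
= 298.66 mOsm/kg ≈ 298.7 mOsm/kg
Osmolar gap = measured − calculated = 298 − 298.7 = -0.7 mOsm/kg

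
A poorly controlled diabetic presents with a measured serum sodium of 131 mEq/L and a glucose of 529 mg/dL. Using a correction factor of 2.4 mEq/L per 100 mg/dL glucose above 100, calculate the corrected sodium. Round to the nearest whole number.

141 mEq/L

Corrected Na = measured Na + 2.4 · (glucose − 100)/100
= 131 + 2.4 · (529 − 100)/100
= 131 + 10.3
= 141.3 mEq/L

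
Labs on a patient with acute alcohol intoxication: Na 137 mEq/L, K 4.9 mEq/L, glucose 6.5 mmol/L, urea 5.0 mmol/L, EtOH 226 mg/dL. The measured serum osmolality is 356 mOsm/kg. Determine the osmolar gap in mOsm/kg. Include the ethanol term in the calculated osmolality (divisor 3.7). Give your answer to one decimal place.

9.4 mOsm/kg

Calculated osmolality = 2·Na + glucose + urea + ethanol/3.7
= 2·137 + 6.5 + 5 + 226/3.7
= 274 + 6.50 + 5 + 61.08
= 346.58 mOsm/kg ≈ 346.6 mOsm/kg
Osmolar gap = measured − calculated = 356 − 346.6 = 9.4 mOsm/kg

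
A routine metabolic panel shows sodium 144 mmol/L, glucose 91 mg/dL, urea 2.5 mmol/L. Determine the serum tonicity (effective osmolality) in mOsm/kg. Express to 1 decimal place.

293.1 mOsm/kg

Effective osmolality excludes urea (freely permeant across cell membranes):
2·Na + glucose/18
= 2·144 + 91/18
= 288 + 5.06
= 293.06 mOsm/kg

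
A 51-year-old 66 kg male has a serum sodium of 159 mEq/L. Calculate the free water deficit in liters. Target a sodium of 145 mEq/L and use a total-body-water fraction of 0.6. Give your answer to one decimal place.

3.8 L

TBW = 0.6 · 66 = 39.6 L
Free water deficit = TBW · (Na/145 − 1)
= 39.6 · (159/145 − 1)
= 39.6 · 0.0966
= 3.83 L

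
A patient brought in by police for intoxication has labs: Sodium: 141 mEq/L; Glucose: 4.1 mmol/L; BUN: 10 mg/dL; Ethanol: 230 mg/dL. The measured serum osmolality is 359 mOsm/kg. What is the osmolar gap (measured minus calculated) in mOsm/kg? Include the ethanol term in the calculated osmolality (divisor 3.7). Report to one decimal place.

7.2 mOsm/kg

Calculated osmolality = 2·Na + glucose + BUN/2.8 + ethanol/3.7
= 2·141 + 4.1 + 10/2.8 + 230/3.7
= 282 + 4.10 + 3.57 + 62.16
= 351.83 mOsm/kg ≈ 351.8 mOsm/kg
Osmolar gap = measured − calculated = 359 − 351.8 = 7.2 mOsm/kg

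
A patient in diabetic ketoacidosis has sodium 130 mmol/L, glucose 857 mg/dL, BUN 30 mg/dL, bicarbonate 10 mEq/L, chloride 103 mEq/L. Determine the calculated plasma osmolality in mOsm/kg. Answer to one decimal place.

Calculated osmolality = 2·Na + glucose/18 + BUN/2.8
= 2·130 + 857/18 + 30/2.8
= 260 + 47.61 + 10.71
= 318.32 mOsm/kg

318.3 mOsm/kg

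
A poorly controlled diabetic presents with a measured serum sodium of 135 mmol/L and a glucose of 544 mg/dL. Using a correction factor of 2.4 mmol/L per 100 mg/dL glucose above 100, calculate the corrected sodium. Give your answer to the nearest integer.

146 mmol/L

Corrected Na = measured Na + 2.4 · (glucose − 100)/100
= 135 + 2.4 · (544 − 100)/100
= 135 + 10.7
= 145.7 mmol/L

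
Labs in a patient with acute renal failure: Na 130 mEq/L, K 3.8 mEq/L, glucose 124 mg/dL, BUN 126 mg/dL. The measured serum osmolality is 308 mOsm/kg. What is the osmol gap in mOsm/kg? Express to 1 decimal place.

-3.9 mOsm/kg

Calculated osmolality = 2·Na + glucose/18 + BUN/2.8
= 2·130 + 124/18 + 126/2.8
= 260 + 6.89 + 45
= 311.89 mOsm/kg ≈ 311.9 mOsm/kg
Osmolar gap = measured − calculated = 308 − 311.9 = -3.9 mOsm/kg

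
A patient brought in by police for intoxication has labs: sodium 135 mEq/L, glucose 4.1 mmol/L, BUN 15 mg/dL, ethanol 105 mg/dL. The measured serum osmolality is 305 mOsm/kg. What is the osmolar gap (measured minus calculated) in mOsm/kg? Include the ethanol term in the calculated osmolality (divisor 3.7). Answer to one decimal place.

-2.8 mOsm/kg

Calculated osmolality = 2·Na + glucose + BUN/2.8 + ethanol/3.7
= 2·135 + 4.1 + 15/2.8 + 105/3.7
= 270 + 4.10 + 5.36 + 28.38
= 307.84 mOsm/kg ≈ 307.8 mOsm/kg
Osmolar gap = measured − calculated = 305 − 307.8 = -2.8 mOsm/kg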